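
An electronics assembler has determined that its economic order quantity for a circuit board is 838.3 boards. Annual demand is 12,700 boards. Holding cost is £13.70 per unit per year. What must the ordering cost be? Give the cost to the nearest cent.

S ≈ £379.04

The basic EOQ model gives Q* = √(2DS/H); rearrange for the unknown.
From Q* = √(2DS/H): S = Q*²H / (2D) = 838.3² × 13.7 / (2 × 12,700) = 379.0406.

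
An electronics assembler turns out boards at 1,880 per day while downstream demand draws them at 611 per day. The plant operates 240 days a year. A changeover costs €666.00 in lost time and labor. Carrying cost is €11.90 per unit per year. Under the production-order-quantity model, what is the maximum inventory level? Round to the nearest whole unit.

Annual demand D = 611 × 240 = 146,640.
Production build-up factor (1 − d/p) = 1 − 611/1,880 = 0.6750.
Q* = √(2DS / (H(1 − d/p))) = √(2 × 146,640 × 666 / (11.9 × 0.6750)).
= √(195,324,480 / 8.0325) ≈ 4931.204.
Maximum inventory = Q*(1 − d/p) = 4931.204 × 0.6750 ≈ 3328.563.

I_max ≈ 3,329 boards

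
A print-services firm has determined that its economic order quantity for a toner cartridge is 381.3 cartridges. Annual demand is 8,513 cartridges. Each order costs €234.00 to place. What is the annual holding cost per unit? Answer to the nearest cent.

Squaring Q* = √(2DS/H) gives Q*² = 2DS/H.
From Q* = √(2DS/H): H = 2DS / Q*² = 2 × 8,513 × 234 / 381.3² = 27.4028.

H ≈ €27.40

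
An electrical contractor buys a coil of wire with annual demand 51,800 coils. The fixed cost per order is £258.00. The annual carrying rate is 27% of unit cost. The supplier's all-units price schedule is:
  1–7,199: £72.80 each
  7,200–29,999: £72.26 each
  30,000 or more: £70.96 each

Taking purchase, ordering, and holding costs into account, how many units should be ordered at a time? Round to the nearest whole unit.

Q* ≈ 1,166 coils

Holding cost per unit per year at price C is H = 0.27·C.
Evaluate total cost at each tier's feasible EOQ or, if the EOQ is below the tier, at the tier's minimum quantity.
EOQ at £72.80 = 1166.1 (feasible in tier 1): TC = 51,800×£72.80 + (51,800/1166.1)×258 + (1166.1/2)×0.27×£72.80 = £3,793,961.20.
EOQ at £72.26 = 1170.5 < 7200, so use break Q=7200: TC = 51,800×£72.26 + (51,800/7200.0)×258 + (7200.0/2)×0.27×£72.26 = £3,815,160.89.
EOQ at £70.96 = 1181.1 < 30000, so use break Q=30000: TC = 51,800×£70.96 + (51,800/30000.0)×258 + (30000.0/2)×0.27×£70.96 = £3,963,561.48.
Lowest total cost is £3,793,961.20 at Q = 1166.1.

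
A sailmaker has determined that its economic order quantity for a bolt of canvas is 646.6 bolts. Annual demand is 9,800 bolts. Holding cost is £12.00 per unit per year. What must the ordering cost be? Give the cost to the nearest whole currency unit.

Squaring Q* = √(2DS/H) gives Q*² = 2DS/H.
From Q* = √(2DS/H): S = Q*²H / (2D) = 646.6² × 12 / (2 × 9,800) = 255.9744.

S ≈ £256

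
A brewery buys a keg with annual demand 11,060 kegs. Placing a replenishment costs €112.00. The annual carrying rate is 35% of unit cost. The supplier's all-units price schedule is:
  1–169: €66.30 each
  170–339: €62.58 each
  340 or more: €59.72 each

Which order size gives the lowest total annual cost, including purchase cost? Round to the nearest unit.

Q* ≈ 344 kegs

Holding cost per unit per year at price C is H = 0.35·C.
Evaluate total cost at each tier's feasible EOQ or, if the EOQ is below the tier, at the tier's minimum quantity.
Tier 1 (€66.30): EOQ = 326.7 exceeds tier's upper bound 169, so this tier is dominated.
EOQ at €62.58 = 336.3 (feasible in tier 2): TC = 11,060×€62.58 + (11,060/336.3)×112 + (336.3/2)×0.35×€62.58 = €699,501.17.
EOQ at €59.72 = 344.3 (feasible in tier 3): TC = 11,060×€59.72 + (11,060/344.3)×112 + (344.3/2)×0.35×€59.72 = €667,699.27.
Lowest total cost is €667,699.27 at Q = 344.3.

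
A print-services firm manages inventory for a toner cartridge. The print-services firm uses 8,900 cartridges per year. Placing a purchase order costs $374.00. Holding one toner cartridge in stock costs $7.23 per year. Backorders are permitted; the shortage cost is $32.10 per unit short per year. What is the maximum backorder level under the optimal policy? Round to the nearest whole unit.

S* ≈ 195 cartridges

With planned backorders, Q* = √(2DS/H) · √((H+B)/B).
√(2DS/H) = √(2 × 8,900 × 374 / 7.23) = 959.570.
√((H+B)/B) = √((7.23+32.1)/32.1) = 1.1069.
Q* ≈ 1062.151.
S* = Q* · H/(H+B) = 1062.151 × 7.23/39.33 ≈ 195.254.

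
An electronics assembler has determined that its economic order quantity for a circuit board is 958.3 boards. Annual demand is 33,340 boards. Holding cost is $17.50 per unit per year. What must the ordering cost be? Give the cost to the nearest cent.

Squaring Q* = √(2DS/H) gives Q*² = 2DS/H.
From Q* = √(2DS/H): S = Q*²H / (2D) = 958.3² × 17.5 / (2 × 33,340) = 241.0158.

S ≈ $241.02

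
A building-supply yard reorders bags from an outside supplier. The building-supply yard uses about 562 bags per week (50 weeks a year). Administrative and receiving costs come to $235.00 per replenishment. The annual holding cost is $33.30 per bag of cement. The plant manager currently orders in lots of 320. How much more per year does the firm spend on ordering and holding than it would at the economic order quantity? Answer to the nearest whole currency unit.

Annual demand D = 562 × 50 = 28,100.
EOQ = √(2DS/H) = √(2 × 28,100 × 235 / 33.3) ≈ 629.77.
Cost at Q* = (D/Q*)S + (Q*/2)H = √(2DSH) ≈ $20,971.24.
Cost at Q = 320: (28,100/320)×235 + (320/2)×33.3 = $20,635.94 + $5,328.00 = $25,963.94.
Excess = $25,963.94 − $20,971.24 = $4,992.69.

Extra cost ≈ $4,993 per year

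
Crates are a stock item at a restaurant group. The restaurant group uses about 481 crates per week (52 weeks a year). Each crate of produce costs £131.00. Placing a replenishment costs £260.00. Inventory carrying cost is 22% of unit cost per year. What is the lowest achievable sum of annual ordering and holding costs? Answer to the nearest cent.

TC* ≈ £19,360.78

Annual demand D = 481 × 52 = 25,012.
Holding cost H = 0.22 × £131.00 = £28.8200 per unit per year.
Q* = √(2DS/H) = √(2 × 25,012 × 260 / 28.82) ≈ 671.78.
At Q*, ordering cost (D/Q*)S equals holding cost (Q*/2)H, each = √(DSH/2).
Minimum total = √(2DSH) = √(2 × 25,012 × 260 × 28.82) ≈ 19360.781.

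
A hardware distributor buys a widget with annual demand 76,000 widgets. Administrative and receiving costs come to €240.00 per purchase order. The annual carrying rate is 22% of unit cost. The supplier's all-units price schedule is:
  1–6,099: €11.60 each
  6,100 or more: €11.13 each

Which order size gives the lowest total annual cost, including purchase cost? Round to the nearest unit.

Q* ≈ 6,100 widgets

Holding cost per unit per year at price C is H = 0.22·C.
Evaluate total cost at each tier's feasible EOQ or, if the EOQ is below the tier, at the tier's minimum quantity.
EOQ at €11.60 = 3780.8 (feasible in tier 1): TC = 76,000×€11.60 + (76,000/3780.8)×240 + (3780.8/2)×0.22×€11.60 = €891,248.68.
EOQ at €11.13 = 3859.8 < 6100, so use break Q=6100: TC = 76,000×€11.13 + (76,000/6100.0)×240 + (6100.0/2)×0.22×€11.13 = €856,338.39.
Lowest total cost is €856,338.39 at Q = 6100.0.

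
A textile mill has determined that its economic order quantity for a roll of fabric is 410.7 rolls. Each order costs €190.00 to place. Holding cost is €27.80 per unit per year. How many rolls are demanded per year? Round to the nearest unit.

D ≈ 12,340 rolls per year

The basic EOQ model gives Q* = √(2DS/H); rearrange for the unknown.
From Q* = √(2DS/H): D = Q*²H / (2S) = 410.7² × 27.8 / (2 × 190) = 12339.871.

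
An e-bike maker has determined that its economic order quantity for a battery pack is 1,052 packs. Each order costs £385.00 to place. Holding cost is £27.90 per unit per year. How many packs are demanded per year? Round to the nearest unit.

D ≈ 40,100 packs per year

Invert the EOQ relation Q*² = 2DS/H.
From Q* = √(2DS/H): D = Q*²H / (2S) = 1,052² × 27.9 / (2 × 385) = 40100.054.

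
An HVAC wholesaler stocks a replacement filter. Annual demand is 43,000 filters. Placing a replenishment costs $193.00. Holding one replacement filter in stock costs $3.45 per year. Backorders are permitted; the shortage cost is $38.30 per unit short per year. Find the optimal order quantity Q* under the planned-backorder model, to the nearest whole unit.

With planned backorders, Q* = √(2DS/H) · √((H+B)/B).
√(2DS/H) = √(2 × 43,000 × 193 / 3.45) = 2193.402.
√((H+B)/B) = √((3.45+38.3)/38.3) = 1.0441.
Q* ≈ 2290.062.

Q* ≈ 2,290 filters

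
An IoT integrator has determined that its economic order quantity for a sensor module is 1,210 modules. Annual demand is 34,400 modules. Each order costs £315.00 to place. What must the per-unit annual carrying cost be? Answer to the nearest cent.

The basic EOQ model gives Q* = √(2DS/H); rearrange for the unknown.
From Q* = √(2DS/H): H = 2DS / Q*² = 2 × 34,400 × 315 / 1,210² = 14.8023.

H ≈ £14.80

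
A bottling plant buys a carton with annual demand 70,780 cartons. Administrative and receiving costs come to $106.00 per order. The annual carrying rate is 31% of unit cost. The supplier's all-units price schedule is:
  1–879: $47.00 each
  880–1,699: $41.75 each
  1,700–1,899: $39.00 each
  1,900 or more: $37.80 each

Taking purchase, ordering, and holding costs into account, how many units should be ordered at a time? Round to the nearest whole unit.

Holding cost per unit per year at price C is H = 0.31·C.
Candidates are each tier's EOQ (if it falls in that tier) and each price-break quantity.
Tier 1 ($47.00): EOQ = 1014.8 exceeds tier's upper bound 879, so this tier is dominated.
EOQ at $41.75 = 1076.7 (feasible in tier 2): TC = 70,780×$41.75 + (70,780/1076.7)×106 + (1076.7/2)×0.31×$41.75 = $2,969,000.81.
EOQ at $39.00 = 1114.1 < 1700, so use break Q=1700: TC = 70,780×$39.00 + (70,780/1700.0)×106 + (1700.0/2)×0.31×$39.00 = $2,775,109.84.
EOQ at $37.80 = 1131.6 < 1900, so use break Q=1900: TC = 70,780×$37.80 + (70,780/1900.0)×106 + (1900.0/2)×0.31×$37.80 = $2,690,564.88.
Lowest total cost is $2,690,564.88 at Q = 1900.0.

Q* ≈ 1,900 cartons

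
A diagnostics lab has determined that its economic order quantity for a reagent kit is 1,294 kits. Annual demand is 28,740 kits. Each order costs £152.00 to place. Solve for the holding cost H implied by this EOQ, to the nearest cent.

The basic EOQ model gives Q* = √(2DS/H); rearrange for the unknown.
From Q* = √(2DS/H): H = 2DS / Q*² = 2 × 28,740 × 152 / 1,294² = 5.2179.

H ≈ £5.22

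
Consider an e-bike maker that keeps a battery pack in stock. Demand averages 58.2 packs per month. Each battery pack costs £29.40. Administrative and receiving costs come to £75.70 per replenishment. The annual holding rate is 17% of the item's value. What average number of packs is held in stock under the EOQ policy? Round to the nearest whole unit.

Average inventory ≈ 73 packs

Annual demand D = 58.2 × 12 = 698.4.
Holding cost H = 0.17 × £29.40 = £4.9980 per unit per year.
EOQ = √(2DS/H) = √(2 × 698.4 × 75.7 / 4.998) ≈ 145.45.
Average inventory = Q*/2 ≈ 145.45 / 2 = 72.726.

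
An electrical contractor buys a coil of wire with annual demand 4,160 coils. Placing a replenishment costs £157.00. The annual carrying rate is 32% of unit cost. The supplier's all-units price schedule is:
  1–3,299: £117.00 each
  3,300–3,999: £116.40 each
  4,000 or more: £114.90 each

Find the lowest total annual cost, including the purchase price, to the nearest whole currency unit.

Holding cost per unit per year at price C is H = 0.32·C.
Evaluate total cost at each tier's feasible EOQ or, if the EOQ is below the tier, at the tier's minimum quantity.
EOQ at £117.00 = 186.8 (feasible in tier 1): TC = 4,160×£117.00 + (4,160/186.8)×157 + (186.8/2)×0.32×£117.00 = £493,713.26.
EOQ at £116.40 = 187.3 < 3300, so use break Q=3300: TC = 4,160×£116.40 + (4,160/3300.0)×157 + (3300.0/2)×0.32×£116.40 = £545,881.12.
EOQ at £114.90 = 188.5 < 4000, so use break Q=4000: TC = 4,160×£114.90 + (4,160/4000.0)×157 + (4000.0/2)×0.32×£114.90 = £551,683.28.
Lowest total cost among the candidates is at Q = 186.8.

TC* ≈ £493,713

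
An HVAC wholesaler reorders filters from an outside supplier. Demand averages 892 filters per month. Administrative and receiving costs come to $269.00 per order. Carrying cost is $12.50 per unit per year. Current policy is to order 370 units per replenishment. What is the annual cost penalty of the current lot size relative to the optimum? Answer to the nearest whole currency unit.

Annual demand D = 892 × 12 = 10,704.
EOQ = √(2DS/H) = √(2 × 10,704 × 269 / 12.5) ≈ 678.75.
Cost at Q* = (D/Q*)S + (Q*/2)H = √(2DSH) ≈ $8,484.36.
Cost at Q = 370: (10,704/370)×269 + (370/2)×12.5 = $7,782.10 + $2,312.50 = $10,094.60.
Excess = $10,094.60 − $8,484.36 = $1,610.24.

Extra cost ≈ $1,610 per year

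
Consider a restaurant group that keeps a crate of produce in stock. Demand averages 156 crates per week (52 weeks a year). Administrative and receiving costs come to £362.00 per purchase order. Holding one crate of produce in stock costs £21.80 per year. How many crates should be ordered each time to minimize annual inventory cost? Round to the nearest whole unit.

Q* ≈ 519 crates

Annual demand D = 156 × 52 = 8,112.
EOQ = √(2DS / H) = √(2 × 8,112 × 362 / 21.8).
= √(5,873,088 / 21.8) = √269,407.7064 ≈ 519.045.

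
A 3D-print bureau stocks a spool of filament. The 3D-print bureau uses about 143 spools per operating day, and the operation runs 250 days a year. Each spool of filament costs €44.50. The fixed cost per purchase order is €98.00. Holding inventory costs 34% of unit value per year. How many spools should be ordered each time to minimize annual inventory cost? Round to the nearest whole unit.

Annual demand D = 143 × 250 = 35,750.
Holding cost H = 0.34 × €44.50 = €15.1300 per unit per year.
EOQ = √(2DS / H) = √(2 × 35,750 × 98 / 15.13).
= √(7,007,000 / 15.13) = √463,119.6299 ≈ 680.529.

Q* ≈ 681 spools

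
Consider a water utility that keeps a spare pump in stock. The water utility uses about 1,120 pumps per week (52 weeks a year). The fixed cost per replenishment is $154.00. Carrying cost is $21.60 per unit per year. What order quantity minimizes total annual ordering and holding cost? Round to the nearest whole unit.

Annual demand D = 1,120 × 52 = 58,240.
EOQ = √(2DS / H) = √(2 × 58,240 × 154 / 21.6).
= √(17,937,920 / 21.6) = √830,459.2593 ≈ 911.295.

Q* ≈ 911 pumps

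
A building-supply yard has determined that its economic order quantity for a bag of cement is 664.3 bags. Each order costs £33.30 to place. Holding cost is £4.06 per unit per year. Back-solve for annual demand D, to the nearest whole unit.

Squaring Q* = √(2DS/H) gives Q*² = 2DS/H.
From Q* = √(2DS/H): D = Q*²H / (2S) = 664.3² × 4.06 / (2 × 33.3) = 26901.736.

D ≈ 26,902 bags per year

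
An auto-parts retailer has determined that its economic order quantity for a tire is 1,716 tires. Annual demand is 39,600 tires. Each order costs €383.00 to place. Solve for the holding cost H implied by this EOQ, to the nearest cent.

Invert the EOQ relation Q*² = 2DS/H.
From Q* = √(2DS/H): H = 2DS / Q*² = 2 × 39,600 × 383 / 1,716² = 10.3012.

H ≈ €10.30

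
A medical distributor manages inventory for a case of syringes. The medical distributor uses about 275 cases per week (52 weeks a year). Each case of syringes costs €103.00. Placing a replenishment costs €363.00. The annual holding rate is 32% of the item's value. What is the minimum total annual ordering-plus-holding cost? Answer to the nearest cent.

TC* ≈ €18,498.22

Annual demand D = 275 × 52 = 14,300.
Holding cost H = 0.32 × €103.00 = €32.9600 per unit per year.
The optimal lot size = √(2DS/H) = √(2 × 14,300 × 363 / 32.96) ≈ 561.23.
At Q*, ordering cost (D/Q*)S equals holding cost (Q*/2)H, each = √(DSH/2).
Minimum total = √(2DSH) = √(2 × 14,300 × 363 × 32.96) ≈ 18498.220.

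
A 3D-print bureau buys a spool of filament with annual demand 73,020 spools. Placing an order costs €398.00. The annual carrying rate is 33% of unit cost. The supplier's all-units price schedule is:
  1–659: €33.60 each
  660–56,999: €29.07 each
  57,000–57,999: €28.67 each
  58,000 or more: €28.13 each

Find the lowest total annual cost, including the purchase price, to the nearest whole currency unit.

Holding cost per unit per year at price C is H = 0.33·C.
For each price level, check whether its EOQ is feasible; otherwise the best quantity at that price is the breakpoint.
Tier 1 (€33.60): EOQ = 2289.6 exceeds tier's upper bound 659, so this tier is dominated.
EOQ at €29.07 = 2461.5 (feasible in tier 2): TC = 73,020×€29.07 + (73,020/2461.5)×398 + (2461.5/2)×0.33×€29.07 = €2,146,304.71.
EOQ at €28.67 = 2478.6 < 57000, so use break Q=57000: TC = 73,020×€28.67 + (73,020/57000.0)×398 + (57000.0/2)×0.33×€28.67 = €2,363,634.61.
EOQ at €28.13 = 2502.3 < 58000, so use break Q=58000: TC = 73,020×€28.13 + (73,020/58000.0)×398 + (58000.0/2)×0.33×€28.13 = €2,323,757.77.
Lowest total cost among the candidates is at Q = 2461.5.

TC* ≈ €2,146,305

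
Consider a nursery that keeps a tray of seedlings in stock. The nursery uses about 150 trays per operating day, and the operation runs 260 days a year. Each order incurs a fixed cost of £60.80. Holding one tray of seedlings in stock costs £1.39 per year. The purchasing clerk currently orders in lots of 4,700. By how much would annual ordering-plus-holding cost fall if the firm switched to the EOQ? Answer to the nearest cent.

Annual demand D = 150 × 260 = 39,000.
EOQ = √(2DS/H) = √(2 × 39,000 × 60.8 / 1.39) ≈ 1847.11.
Cost at Q* = (D/Q*)S + (Q*/2)H = √(2DSH) ≈ £2,567.48.
Cost at Q = 4,700: (39,000/4,700)×60.8 + (4,700/2)×1.39 = £504.51 + £3,266.50 = £3,771.01.
Excess = £3,771.01 − £2,567.48 = £1,203.53.

Extra cost ≈ £1,203.53 per year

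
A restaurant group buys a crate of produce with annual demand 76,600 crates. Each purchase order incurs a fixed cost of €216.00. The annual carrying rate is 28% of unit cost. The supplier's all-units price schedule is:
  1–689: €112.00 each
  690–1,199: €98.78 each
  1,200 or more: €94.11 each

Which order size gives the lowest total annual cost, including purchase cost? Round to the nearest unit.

Holding cost per unit per year at price C is H = 0.28·C.
Evaluate total cost at each tier's feasible EOQ or, if the EOQ is below the tier, at the tier's minimum quantity.
Tier 1 (€112.00): EOQ = 1027.2 exceeds tier's upper bound 689, so this tier is dominated.
EOQ at €98.78 = 1093.8 (feasible in tier 2): TC = 76,600×€98.78 + (76,600/1093.8)×216 + (1093.8/2)×0.28×€98.78 = €7,596,801.09.
EOQ at €94.11 = 1120.6 < 1200, so use break Q=1200: TC = 76,600×€94.11 + (76,600/1200.0)×216 + (1200.0/2)×0.28×€94.11 = €7,238,424.48.
Lowest total cost is €7,238,424.48 at Q = 1200.0.

Q* ≈ 1,200 crates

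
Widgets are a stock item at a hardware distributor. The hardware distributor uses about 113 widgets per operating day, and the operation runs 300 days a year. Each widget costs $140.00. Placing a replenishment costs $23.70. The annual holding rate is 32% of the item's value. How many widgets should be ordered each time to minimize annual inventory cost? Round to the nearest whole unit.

Q* ≈ 189 widgets

Annual demand D = 113 × 300 = 33,900.
Holding cost H = 0.32 × $140.00 = $44.8000 per unit per year.
EOQ = √(2DS / H) = √(2 × 33,900 × 23.7 / 44.8).
= √(1,606,860 / 44.8) = √35,867.4107 ≈ 189.387.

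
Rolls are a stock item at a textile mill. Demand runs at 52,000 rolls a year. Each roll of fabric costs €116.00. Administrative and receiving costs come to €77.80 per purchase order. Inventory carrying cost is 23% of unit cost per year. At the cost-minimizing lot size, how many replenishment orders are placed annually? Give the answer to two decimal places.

Holding cost H = 0.23 × €116.00 = €26.6800 per unit per year.
Q* = √(2DS/H) = √(2 × 52,000 × 77.8 / 26.68) ≈ 550.70.
Orders per year = D / Q* = 52,000 / 550.70 ≈ 94.426.

N ≈ 94.43 orders per year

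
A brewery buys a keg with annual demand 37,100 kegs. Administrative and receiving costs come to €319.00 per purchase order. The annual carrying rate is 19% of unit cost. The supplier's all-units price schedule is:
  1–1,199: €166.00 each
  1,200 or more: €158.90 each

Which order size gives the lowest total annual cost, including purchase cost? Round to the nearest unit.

Holding cost per unit per year at price C is H = 0.19·C.
Evaluate total cost at each tier's feasible EOQ or, if the EOQ is below the tier, at the tier's minimum quantity.
EOQ at €166.00 = 866.3 (feasible in tier 1): TC = 37,100×€166.00 + (37,100/866.3)×319 + (866.3/2)×0.19×€166.00 = €6,185,922.98.
EOQ at €158.90 = 885.4 < 1200, so use break Q=1200: TC = 37,100×€158.90 + (37,100/1200.0)×319 + (1200.0/2)×0.19×€158.90 = €5,923,167.02.
Lowest total cost is €5,923,167.02 at Q = 1200.0.

Q* ≈ 1,200 kegs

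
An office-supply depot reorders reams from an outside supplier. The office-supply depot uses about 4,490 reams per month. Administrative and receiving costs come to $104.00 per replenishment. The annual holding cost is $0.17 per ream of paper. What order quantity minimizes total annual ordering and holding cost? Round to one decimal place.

Annual demand D = 4,490 × 12 = 53,880.
EOQ = √(2DS / H) = √(2 × 53,880 × 104 / 0.17).
= √(11,207,040 / 0.17) = √65,923,764.7059 ≈ 8119.345.

Q* ≈ 8,119.3 reams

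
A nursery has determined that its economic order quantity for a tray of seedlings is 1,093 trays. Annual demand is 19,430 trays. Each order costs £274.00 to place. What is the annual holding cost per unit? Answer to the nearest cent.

H ≈ £8.91

Squaring Q* = √(2DS/H) gives Q*² = 2DS/H.
From Q* = √(2DS/H): H = 2DS / Q*² = 2 × 19,430 × 274 / 1,093² = 8.9128.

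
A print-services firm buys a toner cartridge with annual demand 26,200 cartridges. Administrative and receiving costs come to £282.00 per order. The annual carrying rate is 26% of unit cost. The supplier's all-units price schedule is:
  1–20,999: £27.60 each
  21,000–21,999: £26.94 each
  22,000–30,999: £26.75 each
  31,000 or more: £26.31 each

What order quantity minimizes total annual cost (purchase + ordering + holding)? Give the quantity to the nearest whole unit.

Q* ≈ 1,435 cartridges

Holding cost per unit per year at price C is H = 0.26·C.
For each price level, check whether its EOQ is feasible; otherwise the best quantity at that price is the breakpoint.
EOQ at £27.60 = 1435.0 (feasible in tier 1): TC = 26,200×£27.60 + (26,200/1435.0)×282 + (1435.0/2)×0.26×£27.60 = £733,417.49.
EOQ at £26.94 = 1452.5 < 21000, so use break Q=21000: TC = 26,200×£26.94 + (26,200/21000.0)×282 + (21000.0/2)×0.26×£26.94 = £779,726.03.
EOQ at £26.75 = 1457.6 < 22000, so use break Q=22000: TC = 26,200×£26.75 + (26,200/22000.0)×282 + (22000.0/2)×0.26×£26.75 = £777,690.84.
EOQ at £26.31 = 1469.7 < 31000, so use break Q=31000: TC = 26,200×£26.31 + (26,200/31000.0)×282 + (31000.0/2)×0.26×£26.31 = £795,589.64.
Lowest total cost is £733,417.49 at Q = 1435.0.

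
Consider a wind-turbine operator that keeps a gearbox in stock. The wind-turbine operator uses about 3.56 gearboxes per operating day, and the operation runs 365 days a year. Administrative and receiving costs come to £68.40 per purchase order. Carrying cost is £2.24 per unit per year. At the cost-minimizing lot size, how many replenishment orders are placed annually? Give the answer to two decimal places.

Annual demand D = 3.56 × 365 = 1,299.4.
Q* = √(2DS/H) = √(2 × 1,299.4 × 68.4 / 2.24) ≈ 281.70.
Orders per year = D / Q* = 1,299.4 / 281.70 ≈ 4.613.

N ≈ 4.61 orders per year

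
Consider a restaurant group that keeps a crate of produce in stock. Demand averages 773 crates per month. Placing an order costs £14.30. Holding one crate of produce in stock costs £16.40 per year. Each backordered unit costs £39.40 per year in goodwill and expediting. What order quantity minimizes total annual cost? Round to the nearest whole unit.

Annual demand D = 773 × 12 = 9,276.
With planned backorders, Q* = √(2DS/H) · √((H+B)/B).
√(2DS/H) = √(2 × 9,276 × 14.3 / 16.4) = 127.187.
√((H+B)/B) = √((16.4+39.4)/39.4) = 1.1901.
Q* ≈ 151.360.

Q* ≈ 151 crates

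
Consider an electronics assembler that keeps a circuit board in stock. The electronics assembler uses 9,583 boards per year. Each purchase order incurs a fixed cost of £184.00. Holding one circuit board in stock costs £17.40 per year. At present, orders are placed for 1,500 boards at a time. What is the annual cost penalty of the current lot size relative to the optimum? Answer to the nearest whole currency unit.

Extra cost ≈ £6,392 per year

EOQ = √(2DS/H) = √(2 × 9,583 × 184 / 17.4) ≈ 450.19.
Cost at Q* = (D/Q*)S + (Q*/2)H = √(2DSH) ≈ £7,833.38.
Cost at Q = 1,500: (9,583/1,500)×184 + (1,500/2)×17.4 = £1,175.51 + £13,050.00 = £14,225.51.
Excess = £14,225.51 − £7,833.38 = £6,392.13.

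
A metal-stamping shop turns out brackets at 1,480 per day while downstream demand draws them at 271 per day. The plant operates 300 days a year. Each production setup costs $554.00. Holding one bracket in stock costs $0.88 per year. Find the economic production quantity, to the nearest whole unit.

Annual demand D = 271 × 300 = 81,300.
Production build-up factor (1 − d/p) = 1 − 271/1,480 = 0.8169.
Q* = √(2DS / (H(1 − d/p))) = √(2 × 81,300 × 554 / (0.88 × 0.8169)).
= √(90,080,400 / 0.7189) ≈ 11194.160.

Q* ≈ 11,194 brackets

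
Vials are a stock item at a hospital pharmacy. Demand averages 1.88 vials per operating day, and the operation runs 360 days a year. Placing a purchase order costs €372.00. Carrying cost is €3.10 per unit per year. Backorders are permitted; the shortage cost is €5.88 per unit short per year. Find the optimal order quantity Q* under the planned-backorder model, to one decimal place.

Q* ≈ 498.1 vials

Annual demand D = 1.88 × 360 = 676.8.
With planned backorders, Q* = √(2DS/H) · √((H+B)/B).
√(2DS/H) = √(2 × 676.8 × 372 / 3.1) = 403.029.
√((H+B)/B) = √((3.1+5.88)/5.88) = 1.2358.
Q* ≈ 498.064.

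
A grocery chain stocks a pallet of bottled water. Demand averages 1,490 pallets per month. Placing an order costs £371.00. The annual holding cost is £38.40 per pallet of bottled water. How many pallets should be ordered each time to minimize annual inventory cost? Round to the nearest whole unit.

Annual demand D = 1,490 × 12 = 17,880.
EOQ = √(2DS / H) = √(2 × 17,880 × 371 / 38.4).
= √(13,266,960 / 38.4) = √345,493.75 ≈ 587.787.

Q* ≈ 588 pallets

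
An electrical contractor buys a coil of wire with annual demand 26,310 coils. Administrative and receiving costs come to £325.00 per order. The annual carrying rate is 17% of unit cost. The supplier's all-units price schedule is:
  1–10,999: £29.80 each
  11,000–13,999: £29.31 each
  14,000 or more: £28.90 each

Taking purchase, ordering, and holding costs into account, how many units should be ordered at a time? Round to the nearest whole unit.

Holding cost per unit per year at price C is H = 0.17·C.
Evaluate total cost at each tier's feasible EOQ or, if the EOQ is below the tier, at the tier's minimum quantity.
EOQ at £29.80 = 1837.3 (feasible in tier 1): TC = 26,310×£29.80 + (26,310/1837.3)×325 + (1837.3/2)×0.17×£29.80 = £793,345.86.
EOQ at £29.31 = 1852.6 < 11000, so use break Q=11000: TC = 26,310×£29.31 + (26,310/11000.0)×325 + (11000.0/2)×0.17×£29.31 = £799,328.29.
EOQ at £28.90 = 1865.7 < 14000, so use break Q=14000: TC = 26,310×£28.90 + (26,310/14000.0)×325 + (14000.0/2)×0.17×£28.90 = £795,360.77.
Lowest total cost is £793,345.86 at Q = 1837.3.

Q* ≈ 1,837 coils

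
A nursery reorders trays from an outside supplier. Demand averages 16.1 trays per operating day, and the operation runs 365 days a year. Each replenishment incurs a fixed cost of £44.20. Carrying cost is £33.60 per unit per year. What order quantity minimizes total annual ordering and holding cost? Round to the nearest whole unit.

Q* ≈ 124 trays

Annual demand D = 16.1 × 365 = 5,876.5.
EOQ = √(2DS / H) = √(2 × 5,876.5 × 44.2 / 33.6).
= √(519,482.6 / 33.6) = √15,460.7917 ≈ 124.341.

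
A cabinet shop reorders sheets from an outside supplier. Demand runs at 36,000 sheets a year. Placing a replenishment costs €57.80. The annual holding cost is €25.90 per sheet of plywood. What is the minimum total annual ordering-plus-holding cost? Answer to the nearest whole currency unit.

TC* ≈ €10,382

The optimal lot size = √(2DS/H) = √(2 × 36,000 × 57.8 / 25.9) ≈ 400.85.
At the optimum the two cost components are equal, so total cost = 2·(Q*/2)H = Q*·H.
Minimum total = √(2DSH) = √(2 × 36,000 × 57.8 × 25.9) ≈ 10381.977.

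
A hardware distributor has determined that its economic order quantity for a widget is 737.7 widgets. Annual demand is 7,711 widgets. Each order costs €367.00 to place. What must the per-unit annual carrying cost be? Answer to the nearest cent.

H ≈ €10.40

Squaring Q* = √(2DS/H) gives Q*² = 2DS/H.
From Q* = √(2DS/H): H = 2DS / Q*² = 2 × 7,711 × 367 / 737.7² = 10.4003.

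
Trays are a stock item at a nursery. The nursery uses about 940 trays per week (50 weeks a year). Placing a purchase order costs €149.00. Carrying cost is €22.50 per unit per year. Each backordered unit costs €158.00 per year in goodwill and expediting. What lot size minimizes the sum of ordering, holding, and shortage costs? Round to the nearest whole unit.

Annual demand D = 940 × 50 = 47,000.
With planned backorders, Q* = √(2DS/H) · √((H+B)/B).
√(2DS/H) = √(2 × 47,000 × 149 / 22.5) = 788.980.
√((H+B)/B) = √((22.5+158)/158) = 1.0688.
Q* ≈ 843.288.

Q* ≈ 843 trays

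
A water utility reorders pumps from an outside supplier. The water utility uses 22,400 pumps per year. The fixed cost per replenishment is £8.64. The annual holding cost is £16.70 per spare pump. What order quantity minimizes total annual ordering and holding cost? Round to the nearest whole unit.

EOQ = √(2DS / H) = √(2 × 22,400 × 8.64 / 16.7).
= √(387,072 / 16.7) = √23,177.9641 ≈ 152.243.

Q* ≈ 152 pumps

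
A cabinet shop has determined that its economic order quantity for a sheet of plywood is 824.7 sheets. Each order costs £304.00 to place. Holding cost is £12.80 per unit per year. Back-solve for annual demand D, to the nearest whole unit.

D ≈ 14,319 sheets per year

The basic EOQ model gives Q* = √(2DS/H); rearrange for the unknown.
From Q* = √(2DS/H): D = Q*²H / (2S) = 824.7² × 12.8 / (2 × 304) = 14318.528.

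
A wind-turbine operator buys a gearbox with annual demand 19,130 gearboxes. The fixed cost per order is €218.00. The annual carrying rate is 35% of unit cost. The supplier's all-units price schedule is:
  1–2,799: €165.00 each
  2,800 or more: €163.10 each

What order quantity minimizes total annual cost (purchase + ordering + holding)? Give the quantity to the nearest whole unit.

Holding cost per unit per year at price C is H = 0.35·C.
For each price level, check whether its EOQ is feasible; otherwise the best quantity at that price is the breakpoint.
EOQ at €165.00 = 380.0 (feasible in tier 1): TC = 19,130×€165.00 + (19,130/380.0)×218 + (380.0/2)×0.35×€165.00 = €3,178,397.08.
EOQ at €163.10 = 382.2 < 2800, so use break Q=2800: TC = 19,130×€163.10 + (19,130/2800.0)×218 + (2800.0/2)×0.35×€163.10 = €3,201,511.41.
Lowest total cost is €3,178,397.08 at Q = 380.0.

Q* ≈ 380 gearboxes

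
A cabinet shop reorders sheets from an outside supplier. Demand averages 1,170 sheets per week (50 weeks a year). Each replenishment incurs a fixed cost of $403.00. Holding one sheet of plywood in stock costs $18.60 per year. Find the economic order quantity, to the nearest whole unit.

Annual demand D = 1,170 × 50 = 58,500.
EOQ = √(2DS / H) = √(2 × 58,500 × 403 / 18.6).
= √(47,151,000 / 18.6) = √2,535,000 ≈ 1592.168.

Q* ≈ 1,592 sheets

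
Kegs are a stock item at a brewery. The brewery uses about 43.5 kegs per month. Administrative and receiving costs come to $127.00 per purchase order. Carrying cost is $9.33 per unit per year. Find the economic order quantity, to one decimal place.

Annual demand D = 43.5 × 12 = 522.
EOQ = √(2DS / H) = √(2 × 522 × 127 / 9.33).
= √(132,588 / 9.33) = √14,210.9325 ≈ 119.210.

Q* ≈ 119.2 kegs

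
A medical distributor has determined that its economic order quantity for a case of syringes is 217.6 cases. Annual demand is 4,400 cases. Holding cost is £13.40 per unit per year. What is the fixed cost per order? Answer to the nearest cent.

The basic EOQ model gives Q* = √(2DS/H); rearrange for the unknown.
From Q* = √(2DS/H): S = Q*²H / (2D) = 217.6² × 13.4 / (2 × 4,400) = 72.1008.

S ≈ £72.10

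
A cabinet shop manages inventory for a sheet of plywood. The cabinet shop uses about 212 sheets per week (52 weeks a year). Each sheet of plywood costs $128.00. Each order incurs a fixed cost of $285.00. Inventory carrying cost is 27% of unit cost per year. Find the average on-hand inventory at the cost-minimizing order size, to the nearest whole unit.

Average inventory ≈ 213 sheets

Annual demand D = 212 × 52 = 11,024.
Holding cost H = 0.27 × $128.00 = $34.5600 per unit per year.
Q* = √(2DS/H) = √(2 × 11,024 × 285 / 34.56) ≈ 426.40.
Average inventory = Q*/2 ≈ 426.40 / 2 = 213.201.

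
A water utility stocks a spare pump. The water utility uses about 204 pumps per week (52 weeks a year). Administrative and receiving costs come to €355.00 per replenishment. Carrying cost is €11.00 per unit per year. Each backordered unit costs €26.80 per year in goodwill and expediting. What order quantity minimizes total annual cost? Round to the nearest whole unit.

Annual demand D = 204 × 52 = 10,608.
With planned backorders, Q* = √(2DS/H) · √((H+B)/B).
√(2DS/H) = √(2 × 10,608 × 355 / 11) = 827.465.
√((H+B)/B) = √((11+26.8)/26.8) = 1.1876.
Q* ≈ 982.716.

Q* ≈ 983 pumps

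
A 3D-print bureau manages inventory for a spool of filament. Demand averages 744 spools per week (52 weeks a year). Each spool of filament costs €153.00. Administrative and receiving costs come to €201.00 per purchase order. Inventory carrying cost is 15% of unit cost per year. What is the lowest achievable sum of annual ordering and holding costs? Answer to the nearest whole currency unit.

TC* ≈ €18,893

Annual demand D = 744 × 52 = 38,688.
Holding cost H = 0.15 × €153.00 = €22.9500 per unit per year.
EOQ = √(2DS/H) = √(2 × 38,688 × 201 / 22.95) ≈ 823.21.
At the optimum the two cost components are equal, so total cost = 2·(Q*/2)H = Q*·H.
Minimum total = √(2DSH) = √(2 × 38,688 × 201 × 22.95) ≈ 18892.634.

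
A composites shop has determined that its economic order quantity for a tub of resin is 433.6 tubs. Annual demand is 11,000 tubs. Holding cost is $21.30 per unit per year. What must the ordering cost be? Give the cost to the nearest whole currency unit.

The basic EOQ model gives Q* = √(2DS/H); rearrange for the unknown.
From Q* = √(2DS/H): S = Q*²H / (2D) = 433.6² × 21.3 / (2 × 11,000) = 182.0269.

S ≈ $182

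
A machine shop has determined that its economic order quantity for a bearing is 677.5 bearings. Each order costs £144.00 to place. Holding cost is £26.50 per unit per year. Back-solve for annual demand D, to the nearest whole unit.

Squaring Q* = √(2DS/H) gives Q*² = 2DS/H.
From Q* = √(2DS/H): D = Q*²H / (2S) = 677.5² × 26.5 / (2 × 144) = 42234.950.

D ≈ 42,235 bearings per year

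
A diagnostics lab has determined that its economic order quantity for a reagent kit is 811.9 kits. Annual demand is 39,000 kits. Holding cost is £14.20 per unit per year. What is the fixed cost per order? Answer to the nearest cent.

S ≈ £120.00

The basic EOQ model gives Q* = √(2DS/H); rearrange for the unknown.
From Q* = √(2DS/H): S = Q*²H / (2D) = 811.9² × 14.2 / (2 × 39,000) = 120.0049.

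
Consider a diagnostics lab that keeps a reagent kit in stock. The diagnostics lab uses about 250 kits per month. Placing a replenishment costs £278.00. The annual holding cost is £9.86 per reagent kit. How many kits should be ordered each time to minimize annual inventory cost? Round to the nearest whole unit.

Annual demand D = 250 × 12 = 3,000.
EOQ = √(2DS / H) = √(2 × 3,000 × 278 / 9.86).
= √(1,668,000 / 9.86) = √169,168.357 ≈ 411.301.

Q* ≈ 411 kits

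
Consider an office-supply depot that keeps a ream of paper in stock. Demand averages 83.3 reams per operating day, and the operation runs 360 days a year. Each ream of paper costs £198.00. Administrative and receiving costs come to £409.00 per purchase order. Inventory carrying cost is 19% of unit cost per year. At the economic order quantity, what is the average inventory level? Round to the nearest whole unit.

Average inventory ≈ 404 reams

Annual demand D = 83.3 × 360 = 29,988.
Holding cost H = 0.19 × £198.00 = £37.6200 per unit per year.
Q* = √(2DS/H) = √(2 × 29,988 × 409 / 37.62) ≈ 807.50.
Average inventory = Q*/2 ≈ 807.50 / 2 = 403.749.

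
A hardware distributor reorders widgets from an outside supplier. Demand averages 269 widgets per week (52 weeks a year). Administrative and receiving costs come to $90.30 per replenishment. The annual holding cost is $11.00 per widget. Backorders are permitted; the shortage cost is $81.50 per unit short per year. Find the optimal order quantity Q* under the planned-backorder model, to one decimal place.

Q* ≈ 510.5 widgets

Annual demand D = 269 × 52 = 13,988.
With planned backorders, Q* = √(2DS/H) · √((H+B)/B).
√(2DS/H) = √(2 × 13,988 × 90.3 / 11) = 479.226.
√((H+B)/B) = √((11+81.5)/81.5) = 1.0653.
Q* ≈ 510.543.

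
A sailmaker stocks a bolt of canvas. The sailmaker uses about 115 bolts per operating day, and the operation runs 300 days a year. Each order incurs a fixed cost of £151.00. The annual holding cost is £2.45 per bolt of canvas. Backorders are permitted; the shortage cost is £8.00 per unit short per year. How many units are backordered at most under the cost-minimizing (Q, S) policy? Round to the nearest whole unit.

Annual demand D = 115 × 300 = 34,500.
With planned backorders, Q* = √(2DS/H) · √((H+B)/B).
√(2DS/H) = √(2 × 34,500 × 151 / 2.45) = 2062.196.
√((H+B)/B) = √((2.45+8)/8) = 1.1429.
Q* ≈ 2356.911.
S* = Q* · H/(H+B) = 2356.911 × 2.45/10.45 ≈ 552.577.

S* ≈ 553 bolts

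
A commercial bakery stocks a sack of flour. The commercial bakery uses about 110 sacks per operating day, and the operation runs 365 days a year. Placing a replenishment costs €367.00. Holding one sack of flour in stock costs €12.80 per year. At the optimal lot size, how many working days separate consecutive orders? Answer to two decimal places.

Annual demand D = 110 × 365 = 40,150.
EOQ = √(2DS/H) = √(2 × 40,150 × 367 / 12.8) ≈ 1517.35.
Cycle time = Q*/D × 365 = 1517.35 / 40,150 × 365 ≈ 13.794 days.

T ≈ 13.79 days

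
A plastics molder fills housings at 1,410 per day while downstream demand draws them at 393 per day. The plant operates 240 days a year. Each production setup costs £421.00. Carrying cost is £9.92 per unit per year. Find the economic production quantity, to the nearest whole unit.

Annual demand D = 393 × 240 = 94,320.
Production build-up factor (1 − d/p) = 1 − 393/1,410 = 0.7213.
Q* = √(2DS / (H(1 − d/p))) = √(2 × 94,320 × 421 / (9.92 × 0.7213)).
= √(79,417,440 / 7.1551) ≈ 3331.587.

Q* ≈ 3,332 housings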